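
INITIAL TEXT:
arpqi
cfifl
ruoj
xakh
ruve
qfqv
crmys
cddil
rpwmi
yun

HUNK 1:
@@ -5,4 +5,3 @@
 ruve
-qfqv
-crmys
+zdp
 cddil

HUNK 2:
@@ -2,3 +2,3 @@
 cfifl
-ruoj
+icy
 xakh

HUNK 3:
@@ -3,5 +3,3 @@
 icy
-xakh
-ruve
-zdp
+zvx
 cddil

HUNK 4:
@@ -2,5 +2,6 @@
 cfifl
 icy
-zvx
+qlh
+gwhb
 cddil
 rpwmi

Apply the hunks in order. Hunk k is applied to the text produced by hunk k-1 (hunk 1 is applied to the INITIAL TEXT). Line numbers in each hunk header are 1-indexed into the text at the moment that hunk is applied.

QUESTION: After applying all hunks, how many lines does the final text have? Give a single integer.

Hunk 1: at line 5 remove [qfqv,crmys] add [zdp] -> 9 lines: arpqi cfifl ruoj xakh ruve zdp cddil rpwmi yun
Hunk 2: at line 2 remove [ruoj] add [icy] -> 9 lines: arpqi cfifl icy xakh ruve zdp cddil rpwmi yun
Hunk 3: at line 3 remove [xakh,ruve,zdp] add [zvx] -> 7 lines: arpqi cfifl icy zvx cddil rpwmi yun
Hunk 4: at line 2 remove [zvx] add [qlh,gwhb] -> 8 lines: arpqi cfifl icy qlh gwhb cddil rpwmi yun
Final line count: 8

Answer: 8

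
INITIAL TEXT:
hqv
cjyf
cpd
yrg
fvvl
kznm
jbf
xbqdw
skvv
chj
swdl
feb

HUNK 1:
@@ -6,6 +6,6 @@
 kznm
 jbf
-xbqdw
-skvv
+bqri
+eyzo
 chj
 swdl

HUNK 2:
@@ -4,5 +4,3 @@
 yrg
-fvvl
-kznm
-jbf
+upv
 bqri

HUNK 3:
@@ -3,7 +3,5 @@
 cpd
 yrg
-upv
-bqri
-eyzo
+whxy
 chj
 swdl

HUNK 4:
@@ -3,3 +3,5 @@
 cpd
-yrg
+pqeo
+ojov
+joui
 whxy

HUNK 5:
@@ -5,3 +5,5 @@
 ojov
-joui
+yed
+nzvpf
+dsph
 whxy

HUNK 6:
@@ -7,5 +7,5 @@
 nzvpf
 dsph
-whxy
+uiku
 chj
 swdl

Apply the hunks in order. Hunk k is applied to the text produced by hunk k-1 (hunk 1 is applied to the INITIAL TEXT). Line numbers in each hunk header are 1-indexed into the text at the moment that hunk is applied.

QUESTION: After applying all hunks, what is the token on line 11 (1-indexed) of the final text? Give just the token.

Hunk 1: at line 6 remove [xbqdw,skvv] add [bqri,eyzo] -> 12 lines: hqv cjyf cpd yrg fvvl kznm jbf bqri eyzo chj swdl feb
Hunk 2: at line 4 remove [fvvl,kznm,jbf] add [upv] -> 10 lines: hqv cjyf cpd yrg upv bqri eyzo chj swdl feb
Hunk 3: at line 3 remove [upv,bqri,eyzo] add [whxy] -> 8 lines: hqv cjyf cpd yrg whxy chj swdl feb
Hunk 4: at line 3 remove [yrg] add [pqeo,ojov,joui] -> 10 lines: hqv cjyf cpd pqeo ojov joui whxy chj swdl feb
Hunk 5: at line 5 remove [joui] add [yed,nzvpf,dsph] -> 12 lines: hqv cjyf cpd pqeo ojov yed nzvpf dsph whxy chj swdl feb
Hunk 6: at line 7 remove [whxy] add [uiku] -> 12 lines: hqv cjyf cpd pqeo ojov yed nzvpf dsph uiku chj swdl feb
Final line 11: swdl

Answer: swdl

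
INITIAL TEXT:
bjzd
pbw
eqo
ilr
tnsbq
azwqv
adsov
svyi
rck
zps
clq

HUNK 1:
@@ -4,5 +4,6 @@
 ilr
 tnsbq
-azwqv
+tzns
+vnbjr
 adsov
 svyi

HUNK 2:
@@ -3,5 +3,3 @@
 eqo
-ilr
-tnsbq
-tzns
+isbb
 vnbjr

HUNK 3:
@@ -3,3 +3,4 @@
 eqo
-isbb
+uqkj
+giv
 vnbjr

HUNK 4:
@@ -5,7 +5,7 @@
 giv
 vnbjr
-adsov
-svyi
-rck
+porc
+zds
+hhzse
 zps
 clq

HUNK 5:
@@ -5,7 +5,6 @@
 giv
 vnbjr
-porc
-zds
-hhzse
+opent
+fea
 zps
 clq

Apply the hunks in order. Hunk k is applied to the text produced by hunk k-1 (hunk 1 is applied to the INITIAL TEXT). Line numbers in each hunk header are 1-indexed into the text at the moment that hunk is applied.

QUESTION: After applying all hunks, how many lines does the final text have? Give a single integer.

Hunk 1: at line 4 remove [azwqv] add [tzns,vnbjr] -> 12 lines: bjzd pbw eqo ilr tnsbq tzns vnbjr adsov svyi rck zps clq
Hunk 2: at line 3 remove [ilr,tnsbq,tzns] add [isbb] -> 10 lines: bjzd pbw eqo isbb vnbjr adsov svyi rck zps clq
Hunk 3: at line 3 remove [isbb] add [uqkj,giv] -> 11 lines: bjzd pbw eqo uqkj giv vnbjr adsov svyi rck zps clq
Hunk 4: at line 5 remove [adsov,svyi,rck] add [porc,zds,hhzse] -> 11 lines: bjzd pbw eqo uqkj giv vnbjr porc zds hhzse zps clq
Hunk 5: at line 5 remove [porc,zds,hhzse] add [opent,fea] -> 10 lines: bjzd pbw eqo uqkj giv vnbjr opent fea zps clq
Final line count: 10

Answer: 10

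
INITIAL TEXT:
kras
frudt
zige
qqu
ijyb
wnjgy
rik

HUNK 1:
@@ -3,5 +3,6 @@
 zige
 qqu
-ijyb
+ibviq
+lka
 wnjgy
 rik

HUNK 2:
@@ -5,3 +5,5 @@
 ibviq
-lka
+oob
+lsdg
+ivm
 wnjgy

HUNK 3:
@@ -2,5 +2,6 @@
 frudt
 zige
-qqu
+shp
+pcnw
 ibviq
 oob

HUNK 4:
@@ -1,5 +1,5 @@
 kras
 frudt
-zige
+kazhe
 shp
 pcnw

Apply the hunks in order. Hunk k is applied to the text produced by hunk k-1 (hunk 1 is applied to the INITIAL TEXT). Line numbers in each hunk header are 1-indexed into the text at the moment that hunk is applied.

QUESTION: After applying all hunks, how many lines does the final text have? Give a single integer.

Hunk 1: at line 3 remove [ijyb] add [ibviq,lka] -> 8 lines: kras frudt zige qqu ibviq lka wnjgy rik
Hunk 2: at line 5 remove [lka] add [oob,lsdg,ivm] -> 10 lines: kras frudt zige qqu ibviq oob lsdg ivm wnjgy rik
Hunk 3: at line 2 remove [qqu] add [shp,pcnw] -> 11 lines: kras frudt zige shp pcnw ibviq oob lsdg ivm wnjgy rik
Hunk 4: at line 1 remove [zige] add [kazhe] -> 11 lines: kras frudt kazhe shp pcnw ibviq oob lsdg ivm wnjgy rik
Final line count: 11

Answer: 11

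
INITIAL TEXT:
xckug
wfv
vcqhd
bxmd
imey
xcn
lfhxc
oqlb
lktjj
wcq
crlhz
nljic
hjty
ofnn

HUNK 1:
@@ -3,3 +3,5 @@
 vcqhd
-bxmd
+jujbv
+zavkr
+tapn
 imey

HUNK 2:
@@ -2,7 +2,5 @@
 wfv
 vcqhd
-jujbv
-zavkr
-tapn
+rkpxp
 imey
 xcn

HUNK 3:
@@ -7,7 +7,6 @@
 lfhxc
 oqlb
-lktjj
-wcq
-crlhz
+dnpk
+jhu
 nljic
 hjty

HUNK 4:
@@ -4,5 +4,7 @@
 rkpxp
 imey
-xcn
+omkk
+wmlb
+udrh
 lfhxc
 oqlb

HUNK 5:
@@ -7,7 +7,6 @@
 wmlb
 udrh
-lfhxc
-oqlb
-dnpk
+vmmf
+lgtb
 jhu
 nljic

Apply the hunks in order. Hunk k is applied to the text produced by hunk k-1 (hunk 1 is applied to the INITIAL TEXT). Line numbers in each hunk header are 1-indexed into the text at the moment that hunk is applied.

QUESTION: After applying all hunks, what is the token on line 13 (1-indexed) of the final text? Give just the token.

Answer: hjty

Derivation:
Hunk 1: at line 3 remove [bxmd] add [jujbv,zavkr,tapn] -> 16 lines: xckug wfv vcqhd jujbv zavkr tapn imey xcn lfhxc oqlb lktjj wcq crlhz nljic hjty ofnn
Hunk 2: at line 2 remove [jujbv,zavkr,tapn] add [rkpxp] -> 14 lines: xckug wfv vcqhd rkpxp imey xcn lfhxc oqlb lktjj wcq crlhz nljic hjty ofnn
Hunk 3: at line 7 remove [lktjj,wcq,crlhz] add [dnpk,jhu] -> 13 lines: xckug wfv vcqhd rkpxp imey xcn lfhxc oqlb dnpk jhu nljic hjty ofnn
Hunk 4: at line 4 remove [xcn] add [omkk,wmlb,udrh] -> 15 lines: xckug wfv vcqhd rkpxp imey omkk wmlb udrh lfhxc oqlb dnpk jhu nljic hjty ofnn
Hunk 5: at line 7 remove [lfhxc,oqlb,dnpk] add [vmmf,lgtb] -> 14 lines: xckug wfv vcqhd rkpxp imey omkk wmlb udrh vmmf lgtb jhu nljic hjty ofnn
Final line 13: hjty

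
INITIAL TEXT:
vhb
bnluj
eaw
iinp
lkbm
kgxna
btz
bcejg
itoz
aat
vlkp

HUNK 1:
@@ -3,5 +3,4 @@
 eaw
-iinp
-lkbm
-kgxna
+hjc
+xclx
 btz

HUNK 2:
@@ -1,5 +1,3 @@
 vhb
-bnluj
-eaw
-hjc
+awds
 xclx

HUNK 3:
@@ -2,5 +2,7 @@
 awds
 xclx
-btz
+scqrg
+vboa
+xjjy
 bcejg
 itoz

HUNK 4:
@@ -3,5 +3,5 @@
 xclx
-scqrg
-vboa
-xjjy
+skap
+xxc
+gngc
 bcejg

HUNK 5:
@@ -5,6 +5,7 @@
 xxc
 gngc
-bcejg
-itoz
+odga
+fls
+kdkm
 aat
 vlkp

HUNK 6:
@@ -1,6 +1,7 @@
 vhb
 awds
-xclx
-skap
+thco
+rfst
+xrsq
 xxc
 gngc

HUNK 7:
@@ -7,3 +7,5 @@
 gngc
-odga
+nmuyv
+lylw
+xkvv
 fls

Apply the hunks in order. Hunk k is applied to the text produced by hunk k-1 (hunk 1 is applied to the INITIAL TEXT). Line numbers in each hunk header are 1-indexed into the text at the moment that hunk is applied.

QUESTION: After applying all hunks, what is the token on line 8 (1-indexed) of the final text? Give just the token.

Hunk 1: at line 3 remove [iinp,lkbm,kgxna] add [hjc,xclx] -> 10 lines: vhb bnluj eaw hjc xclx btz bcejg itoz aat vlkp
Hunk 2: at line 1 remove [bnluj,eaw,hjc] add [awds] -> 8 lines: vhb awds xclx btz bcejg itoz aat vlkp
Hunk 3: at line 2 remove [btz] add [scqrg,vboa,xjjy] -> 10 lines: vhb awds xclx scqrg vboa xjjy bcejg itoz aat vlkp
Hunk 4: at line 3 remove [scqrg,vboa,xjjy] add [skap,xxc,gngc] -> 10 lines: vhb awds xclx skap xxc gngc bcejg itoz aat vlkp
Hunk 5: at line 5 remove [bcejg,itoz] add [odga,fls,kdkm] -> 11 lines: vhb awds xclx skap xxc gngc odga fls kdkm aat vlkp
Hunk 6: at line 1 remove [xclx,skap] add [thco,rfst,xrsq] -> 12 lines: vhb awds thco rfst xrsq xxc gngc odga fls kdkm aat vlkp
Hunk 7: at line 7 remove [odga] add [nmuyv,lylw,xkvv] -> 14 lines: vhb awds thco rfst xrsq xxc gngc nmuyv lylw xkvv fls kdkm aat vlkp
Final line 8: nmuyv

Answer: nmuyv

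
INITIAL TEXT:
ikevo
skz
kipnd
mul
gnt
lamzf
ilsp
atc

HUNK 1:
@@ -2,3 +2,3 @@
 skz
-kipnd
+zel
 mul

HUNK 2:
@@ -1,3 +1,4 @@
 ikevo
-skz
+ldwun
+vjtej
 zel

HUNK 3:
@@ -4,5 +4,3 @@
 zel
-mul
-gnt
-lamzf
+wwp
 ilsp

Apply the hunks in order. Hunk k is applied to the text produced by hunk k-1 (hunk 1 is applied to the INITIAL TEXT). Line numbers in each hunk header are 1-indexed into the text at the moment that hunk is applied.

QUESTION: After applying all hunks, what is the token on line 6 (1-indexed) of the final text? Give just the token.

Hunk 1: at line 2 remove [kipnd] add [zel] -> 8 lines: ikevo skz zel mul gnt lamzf ilsp atc
Hunk 2: at line 1 remove [skz] add [ldwun,vjtej] -> 9 lines: ikevo ldwun vjtej zel mul gnt lamzf ilsp atc
Hunk 3: at line 4 remove [mul,gnt,lamzf] add [wwp] -> 7 lines: ikevo ldwun vjtej zel wwp ilsp atc
Final line 6: ilsp

Answer: ilsp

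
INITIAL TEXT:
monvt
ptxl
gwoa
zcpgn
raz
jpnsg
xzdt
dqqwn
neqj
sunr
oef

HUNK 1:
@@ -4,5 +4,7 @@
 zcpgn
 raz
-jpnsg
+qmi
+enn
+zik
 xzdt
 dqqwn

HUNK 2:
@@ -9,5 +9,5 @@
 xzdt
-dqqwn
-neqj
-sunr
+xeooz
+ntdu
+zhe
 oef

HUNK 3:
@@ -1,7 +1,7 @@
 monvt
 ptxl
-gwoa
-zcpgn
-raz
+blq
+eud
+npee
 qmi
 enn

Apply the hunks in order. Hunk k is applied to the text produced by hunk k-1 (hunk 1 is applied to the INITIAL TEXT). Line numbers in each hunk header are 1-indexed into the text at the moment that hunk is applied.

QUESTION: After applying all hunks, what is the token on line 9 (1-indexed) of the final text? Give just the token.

Answer: xzdt

Derivation:
Hunk 1: at line 4 remove [jpnsg] add [qmi,enn,zik] -> 13 lines: monvt ptxl gwoa zcpgn raz qmi enn zik xzdt dqqwn neqj sunr oef
Hunk 2: at line 9 remove [dqqwn,neqj,sunr] add [xeooz,ntdu,zhe] -> 13 lines: monvt ptxl gwoa zcpgn raz qmi enn zik xzdt xeooz ntdu zhe oef
Hunk 3: at line 1 remove [gwoa,zcpgn,raz] add [blq,eud,npee] -> 13 lines: monvt ptxl blq eud npee qmi enn zik xzdt xeooz ntdu zhe oef
Final line 9: xzdt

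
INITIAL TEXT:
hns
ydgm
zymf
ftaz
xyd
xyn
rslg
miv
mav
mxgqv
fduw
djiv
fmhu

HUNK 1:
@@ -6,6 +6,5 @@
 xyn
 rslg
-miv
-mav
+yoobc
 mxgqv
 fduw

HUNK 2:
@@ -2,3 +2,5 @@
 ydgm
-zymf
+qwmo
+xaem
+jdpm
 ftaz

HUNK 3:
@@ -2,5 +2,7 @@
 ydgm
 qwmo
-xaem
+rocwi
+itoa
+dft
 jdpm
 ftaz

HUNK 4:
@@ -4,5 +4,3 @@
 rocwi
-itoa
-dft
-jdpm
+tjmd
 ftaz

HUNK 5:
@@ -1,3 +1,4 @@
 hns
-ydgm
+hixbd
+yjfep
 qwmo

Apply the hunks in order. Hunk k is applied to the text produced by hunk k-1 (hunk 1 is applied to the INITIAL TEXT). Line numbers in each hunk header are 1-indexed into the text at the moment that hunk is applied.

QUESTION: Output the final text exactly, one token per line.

Answer: hns
hixbd
yjfep
qwmo
rocwi
tjmd
ftaz
xyd
xyn
rslg
yoobc
mxgqv
fduw
djiv
fmhu

Derivation:
Hunk 1: at line 6 remove [miv,mav] add [yoobc] -> 12 lines: hns ydgm zymf ftaz xyd xyn rslg yoobc mxgqv fduw djiv fmhu
Hunk 2: at line 2 remove [zymf] add [qwmo,xaem,jdpm] -> 14 lines: hns ydgm qwmo xaem jdpm ftaz xyd xyn rslg yoobc mxgqv fduw djiv fmhu
Hunk 3: at line 2 remove [xaem] add [rocwi,itoa,dft] -> 16 lines: hns ydgm qwmo rocwi itoa dft jdpm ftaz xyd xyn rslg yoobc mxgqv fduw djiv fmhu
Hunk 4: at line 4 remove [itoa,dft,jdpm] add [tjmd] -> 14 lines: hns ydgm qwmo rocwi tjmd ftaz xyd xyn rslg yoobc mxgqv fduw djiv fmhu
Hunk 5: at line 1 remove [ydgm] add [hixbd,yjfep] -> 15 lines: hns hixbd yjfep qwmo rocwi tjmd ftaz xyd xyn rslg yoobc mxgqv fduw djiv fmhu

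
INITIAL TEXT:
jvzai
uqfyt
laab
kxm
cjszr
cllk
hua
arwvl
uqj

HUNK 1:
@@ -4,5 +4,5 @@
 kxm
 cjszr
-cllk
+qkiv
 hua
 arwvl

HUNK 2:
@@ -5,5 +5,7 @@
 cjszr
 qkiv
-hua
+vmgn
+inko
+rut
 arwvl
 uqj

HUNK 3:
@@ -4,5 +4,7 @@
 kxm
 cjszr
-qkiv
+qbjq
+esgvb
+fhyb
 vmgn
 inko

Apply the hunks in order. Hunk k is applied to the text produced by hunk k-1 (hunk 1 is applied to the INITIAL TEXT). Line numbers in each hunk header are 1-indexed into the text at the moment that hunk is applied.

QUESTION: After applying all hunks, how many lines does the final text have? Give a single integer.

Hunk 1: at line 4 remove [cllk] add [qkiv] -> 9 lines: jvzai uqfyt laab kxm cjszr qkiv hua arwvl uqj
Hunk 2: at line 5 remove [hua] add [vmgn,inko,rut] -> 11 lines: jvzai uqfyt laab kxm cjszr qkiv vmgn inko rut arwvl uqj
Hunk 3: at line 4 remove [qkiv] add [qbjq,esgvb,fhyb] -> 13 lines: jvzai uqfyt laab kxm cjszr qbjq esgvb fhyb vmgn inko rut arwvl uqj
Final line count: 13

Answer: 13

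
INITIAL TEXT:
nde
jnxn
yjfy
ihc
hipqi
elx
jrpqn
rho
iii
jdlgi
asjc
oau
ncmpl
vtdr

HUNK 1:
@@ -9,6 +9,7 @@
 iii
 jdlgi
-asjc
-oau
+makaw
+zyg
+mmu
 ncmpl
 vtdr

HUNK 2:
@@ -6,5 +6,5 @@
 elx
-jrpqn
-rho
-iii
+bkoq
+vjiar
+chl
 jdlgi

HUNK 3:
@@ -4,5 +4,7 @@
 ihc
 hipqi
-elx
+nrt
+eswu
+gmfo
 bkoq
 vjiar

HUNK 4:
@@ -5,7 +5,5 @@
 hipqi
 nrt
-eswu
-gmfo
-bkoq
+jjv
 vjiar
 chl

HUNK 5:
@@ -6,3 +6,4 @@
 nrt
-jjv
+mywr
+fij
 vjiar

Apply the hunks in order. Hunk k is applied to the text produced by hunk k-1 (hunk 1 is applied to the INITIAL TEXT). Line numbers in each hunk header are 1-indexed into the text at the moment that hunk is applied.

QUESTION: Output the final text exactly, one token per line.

Answer: nde
jnxn
yjfy
ihc
hipqi
nrt
mywr
fij
vjiar
chl
jdlgi
makaw
zyg
mmu
ncmpl
vtdr

Derivation:
Hunk 1: at line 9 remove [asjc,oau] add [makaw,zyg,mmu] -> 15 lines: nde jnxn yjfy ihc hipqi elx jrpqn rho iii jdlgi makaw zyg mmu ncmpl vtdr
Hunk 2: at line 6 remove [jrpqn,rho,iii] add [bkoq,vjiar,chl] -> 15 lines: nde jnxn yjfy ihc hipqi elx bkoq vjiar chl jdlgi makaw zyg mmu ncmpl vtdr
Hunk 3: at line 4 remove [elx] add [nrt,eswu,gmfo] -> 17 lines: nde jnxn yjfy ihc hipqi nrt eswu gmfo bkoq vjiar chl jdlgi makaw zyg mmu ncmpl vtdr
Hunk 4: at line 5 remove [eswu,gmfo,bkoq] add [jjv] -> 15 lines: nde jnxn yjfy ihc hipqi nrt jjv vjiar chl jdlgi makaw zyg mmu ncmpl vtdr
Hunk 5: at line 6 remove [jjv] add [mywr,fij] -> 16 lines: nde jnxn yjfy ihc hipqi nrt mywr fij vjiar chl jdlgi makaw zyg mmu ncmpl vtdr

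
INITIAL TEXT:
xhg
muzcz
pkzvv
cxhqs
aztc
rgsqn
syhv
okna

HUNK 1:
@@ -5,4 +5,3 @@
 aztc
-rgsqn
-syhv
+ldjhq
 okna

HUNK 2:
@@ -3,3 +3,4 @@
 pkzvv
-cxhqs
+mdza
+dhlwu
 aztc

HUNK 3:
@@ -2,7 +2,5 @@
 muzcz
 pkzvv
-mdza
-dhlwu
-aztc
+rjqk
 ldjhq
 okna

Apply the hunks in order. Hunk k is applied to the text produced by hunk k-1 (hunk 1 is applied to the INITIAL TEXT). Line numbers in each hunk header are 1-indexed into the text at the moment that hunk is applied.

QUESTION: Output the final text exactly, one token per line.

Hunk 1: at line 5 remove [rgsqn,syhv] add [ldjhq] -> 7 lines: xhg muzcz pkzvv cxhqs aztc ldjhq okna
Hunk 2: at line 3 remove [cxhqs] add [mdza,dhlwu] -> 8 lines: xhg muzcz pkzvv mdza dhlwu aztc ldjhq okna
Hunk 3: at line 2 remove [mdza,dhlwu,aztc] add [rjqk] -> 6 lines: xhg muzcz pkzvv rjqk ldjhq okna

Answer: xhg
muzcz
pkzvv
rjqk
ldjhq
okna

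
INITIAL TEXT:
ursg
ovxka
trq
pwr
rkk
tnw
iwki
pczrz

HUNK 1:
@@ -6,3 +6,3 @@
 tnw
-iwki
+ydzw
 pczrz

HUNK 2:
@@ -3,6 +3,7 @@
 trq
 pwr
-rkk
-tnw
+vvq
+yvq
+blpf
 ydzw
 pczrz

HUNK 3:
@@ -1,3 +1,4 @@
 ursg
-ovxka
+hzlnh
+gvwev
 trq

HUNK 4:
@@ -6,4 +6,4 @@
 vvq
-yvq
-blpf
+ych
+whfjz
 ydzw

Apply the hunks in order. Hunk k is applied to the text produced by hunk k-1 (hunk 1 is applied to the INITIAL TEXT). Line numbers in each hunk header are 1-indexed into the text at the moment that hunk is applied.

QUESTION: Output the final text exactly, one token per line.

Answer: ursg
hzlnh
gvwev
trq
pwr
vvq
ych
whfjz
ydzw
pczrz

Derivation:
Hunk 1: at line 6 remove [iwki] add [ydzw] -> 8 lines: ursg ovxka trq pwr rkk tnw ydzw pczrz
Hunk 2: at line 3 remove [rkk,tnw] add [vvq,yvq,blpf] -> 9 lines: ursg ovxka trq pwr vvq yvq blpf ydzw pczrz
Hunk 3: at line 1 remove [ovxka] add [hzlnh,gvwev] -> 10 lines: ursg hzlnh gvwev trq pwr vvq yvq blpf ydzw pczrz
Hunk 4: at line 6 remove [yvq,blpf] add [ych,whfjz] -> 10 lines: ursg hzlnh gvwev trq pwr vvq ych whfjz ydzw pczrz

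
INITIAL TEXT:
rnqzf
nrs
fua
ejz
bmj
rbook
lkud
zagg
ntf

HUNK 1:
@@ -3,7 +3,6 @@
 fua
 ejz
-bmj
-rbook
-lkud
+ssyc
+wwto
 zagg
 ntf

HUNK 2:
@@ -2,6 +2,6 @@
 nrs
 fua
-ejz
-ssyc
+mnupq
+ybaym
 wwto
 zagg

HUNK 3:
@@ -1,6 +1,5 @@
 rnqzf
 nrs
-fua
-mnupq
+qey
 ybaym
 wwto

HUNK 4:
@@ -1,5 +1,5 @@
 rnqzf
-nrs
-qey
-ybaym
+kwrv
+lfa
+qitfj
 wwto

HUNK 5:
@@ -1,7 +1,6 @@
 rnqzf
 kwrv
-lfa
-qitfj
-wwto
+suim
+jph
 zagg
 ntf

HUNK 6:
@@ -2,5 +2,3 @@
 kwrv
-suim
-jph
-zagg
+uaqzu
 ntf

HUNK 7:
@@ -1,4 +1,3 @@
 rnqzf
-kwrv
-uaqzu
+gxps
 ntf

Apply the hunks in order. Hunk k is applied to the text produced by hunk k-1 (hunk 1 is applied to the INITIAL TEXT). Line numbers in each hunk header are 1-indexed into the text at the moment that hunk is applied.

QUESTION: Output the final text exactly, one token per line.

Answer: rnqzf
gxps
ntf

Derivation:
Hunk 1: at line 3 remove [bmj,rbook,lkud] add [ssyc,wwto] -> 8 lines: rnqzf nrs fua ejz ssyc wwto zagg ntf
Hunk 2: at line 2 remove [ejz,ssyc] add [mnupq,ybaym] -> 8 lines: rnqzf nrs fua mnupq ybaym wwto zagg ntf
Hunk 3: at line 1 remove [fua,mnupq] add [qey] -> 7 lines: rnqzf nrs qey ybaym wwto zagg ntf
Hunk 4: at line 1 remove [nrs,qey,ybaym] add [kwrv,lfa,qitfj] -> 7 lines: rnqzf kwrv lfa qitfj wwto zagg ntf
Hunk 5: at line 1 remove [lfa,qitfj,wwto] add [suim,jph] -> 6 lines: rnqzf kwrv suim jph zagg ntf
Hunk 6: at line 2 remove [suim,jph,zagg] add [uaqzu] -> 4 lines: rnqzf kwrv uaqzu ntf
Hunk 7: at line 1 remove [kwrv,uaqzu] add [gxps] -> 3 lines: rnqzf gxps ntf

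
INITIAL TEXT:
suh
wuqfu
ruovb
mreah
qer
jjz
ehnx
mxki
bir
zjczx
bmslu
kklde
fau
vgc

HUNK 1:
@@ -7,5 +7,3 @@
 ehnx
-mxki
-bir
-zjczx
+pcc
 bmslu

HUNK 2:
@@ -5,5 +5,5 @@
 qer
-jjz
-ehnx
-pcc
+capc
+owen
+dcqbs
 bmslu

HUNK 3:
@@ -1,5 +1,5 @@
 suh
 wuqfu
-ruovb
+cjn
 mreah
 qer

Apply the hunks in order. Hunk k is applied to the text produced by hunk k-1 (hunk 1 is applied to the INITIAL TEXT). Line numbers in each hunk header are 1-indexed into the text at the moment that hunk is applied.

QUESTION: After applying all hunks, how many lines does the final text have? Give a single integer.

Answer: 12

Derivation:
Hunk 1: at line 7 remove [mxki,bir,zjczx] add [pcc] -> 12 lines: suh wuqfu ruovb mreah qer jjz ehnx pcc bmslu kklde fau vgc
Hunk 2: at line 5 remove [jjz,ehnx,pcc] add [capc,owen,dcqbs] -> 12 lines: suh wuqfu ruovb mreah qer capc owen dcqbs bmslu kklde fau vgc
Hunk 3: at line 1 remove [ruovb] add [cjn] -> 12 lines: suh wuqfu cjn mreah qer capc owen dcqbs bmslu kklde fau vgc
Final line count: 12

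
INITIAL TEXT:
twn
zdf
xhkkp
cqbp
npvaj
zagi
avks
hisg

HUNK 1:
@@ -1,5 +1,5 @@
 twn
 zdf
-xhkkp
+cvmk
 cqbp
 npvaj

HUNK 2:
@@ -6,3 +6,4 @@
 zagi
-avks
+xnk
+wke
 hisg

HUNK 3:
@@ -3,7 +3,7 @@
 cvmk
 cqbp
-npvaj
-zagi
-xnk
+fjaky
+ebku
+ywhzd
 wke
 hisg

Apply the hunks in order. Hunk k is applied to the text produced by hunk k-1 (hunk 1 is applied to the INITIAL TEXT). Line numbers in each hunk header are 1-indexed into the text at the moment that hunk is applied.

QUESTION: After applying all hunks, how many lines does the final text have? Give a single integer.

Answer: 9

Derivation:
Hunk 1: at line 1 remove [xhkkp] add [cvmk] -> 8 lines: twn zdf cvmk cqbp npvaj zagi avks hisg
Hunk 2: at line 6 remove [avks] add [xnk,wke] -> 9 lines: twn zdf cvmk cqbp npvaj zagi xnk wke hisg
Hunk 3: at line 3 remove [npvaj,zagi,xnk] add [fjaky,ebku,ywhzd] -> 9 lines: twn zdf cvmk cqbp fjaky ebku ywhzd wke hisg
Final line count: 9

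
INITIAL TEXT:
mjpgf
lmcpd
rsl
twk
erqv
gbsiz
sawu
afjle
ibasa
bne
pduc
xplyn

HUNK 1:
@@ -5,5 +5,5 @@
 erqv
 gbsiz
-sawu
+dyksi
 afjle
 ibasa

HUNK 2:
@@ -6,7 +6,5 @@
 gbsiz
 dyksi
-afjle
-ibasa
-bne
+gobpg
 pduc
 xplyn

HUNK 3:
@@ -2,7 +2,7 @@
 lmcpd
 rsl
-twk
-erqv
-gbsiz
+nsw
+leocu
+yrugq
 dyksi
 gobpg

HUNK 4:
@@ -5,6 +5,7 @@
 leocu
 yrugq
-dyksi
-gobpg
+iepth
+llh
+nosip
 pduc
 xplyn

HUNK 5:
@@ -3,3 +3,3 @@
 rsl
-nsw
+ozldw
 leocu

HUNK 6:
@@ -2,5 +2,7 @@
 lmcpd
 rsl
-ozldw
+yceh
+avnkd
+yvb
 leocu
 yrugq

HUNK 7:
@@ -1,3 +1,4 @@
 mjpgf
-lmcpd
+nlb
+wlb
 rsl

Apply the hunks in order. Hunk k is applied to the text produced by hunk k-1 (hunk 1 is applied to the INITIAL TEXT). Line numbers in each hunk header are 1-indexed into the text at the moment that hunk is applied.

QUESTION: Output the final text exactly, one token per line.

Answer: mjpgf
nlb
wlb
rsl
yceh
avnkd
yvb
leocu
yrugq
iepth
llh
nosip
pduc
xplyn

Derivation:
Hunk 1: at line 5 remove [sawu] add [dyksi] -> 12 lines: mjpgf lmcpd rsl twk erqv gbsiz dyksi afjle ibasa bne pduc xplyn
Hunk 2: at line 6 remove [afjle,ibasa,bne] add [gobpg] -> 10 lines: mjpgf lmcpd rsl twk erqv gbsiz dyksi gobpg pduc xplyn
Hunk 3: at line 2 remove [twk,erqv,gbsiz] add [nsw,leocu,yrugq] -> 10 lines: mjpgf lmcpd rsl nsw leocu yrugq dyksi gobpg pduc xplyn
Hunk 4: at line 5 remove [dyksi,gobpg] add [iepth,llh,nosip] -> 11 lines: mjpgf lmcpd rsl nsw leocu yrugq iepth llh nosip pduc xplyn
Hunk 5: at line 3 remove [nsw] add [ozldw] -> 11 lines: mjpgf lmcpd rsl ozldw leocu yrugq iepth llh nosip pduc xplyn
Hunk 6: at line 2 remove [ozldw] add [yceh,avnkd,yvb] -> 13 lines: mjpgf lmcpd rsl yceh avnkd yvb leocu yrugq iepth llh nosip pduc xplyn
Hunk 7: at line 1 remove [lmcpd] add [nlb,wlb] -> 14 lines: mjpgf nlb wlb rsl yceh avnkd yvb leocu yrugq iepth llh nosip pduc xplyn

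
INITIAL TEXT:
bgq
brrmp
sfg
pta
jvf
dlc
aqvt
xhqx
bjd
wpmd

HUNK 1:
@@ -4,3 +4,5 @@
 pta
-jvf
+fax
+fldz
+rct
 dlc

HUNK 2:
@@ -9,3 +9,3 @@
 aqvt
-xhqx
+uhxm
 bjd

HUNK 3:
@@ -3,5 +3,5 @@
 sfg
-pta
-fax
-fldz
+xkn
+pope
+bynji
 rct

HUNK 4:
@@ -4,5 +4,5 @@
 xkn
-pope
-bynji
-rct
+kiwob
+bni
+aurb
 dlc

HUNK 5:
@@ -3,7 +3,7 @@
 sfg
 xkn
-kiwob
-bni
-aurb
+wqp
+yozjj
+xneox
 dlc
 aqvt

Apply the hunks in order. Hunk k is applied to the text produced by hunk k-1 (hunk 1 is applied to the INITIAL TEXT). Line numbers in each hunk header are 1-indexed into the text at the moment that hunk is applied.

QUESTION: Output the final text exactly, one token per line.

Answer: bgq
brrmp
sfg
xkn
wqp
yozjj
xneox
dlc
aqvt
uhxm
bjd
wpmd

Derivation:
Hunk 1: at line 4 remove [jvf] add [fax,fldz,rct] -> 12 lines: bgq brrmp sfg pta fax fldz rct dlc aqvt xhqx bjd wpmd
Hunk 2: at line 9 remove [xhqx] add [uhxm] -> 12 lines: bgq brrmp sfg pta fax fldz rct dlc aqvt uhxm bjd wpmd
Hunk 3: at line 3 remove [pta,fax,fldz] add [xkn,pope,bynji] -> 12 lines: bgq brrmp sfg xkn pope bynji rct dlc aqvt uhxm bjd wpmd
Hunk 4: at line 4 remove [pope,bynji,rct] add [kiwob,bni,aurb] -> 12 lines: bgq brrmp sfg xkn kiwob bni aurb dlc aqvt uhxm bjd wpmd
Hunk 5: at line 3 remove [kiwob,bni,aurb] add [wqp,yozjj,xneox] -> 12 lines: bgq brrmp sfg xkn wqp yozjj xneox dlc aqvt uhxm bjd wpmd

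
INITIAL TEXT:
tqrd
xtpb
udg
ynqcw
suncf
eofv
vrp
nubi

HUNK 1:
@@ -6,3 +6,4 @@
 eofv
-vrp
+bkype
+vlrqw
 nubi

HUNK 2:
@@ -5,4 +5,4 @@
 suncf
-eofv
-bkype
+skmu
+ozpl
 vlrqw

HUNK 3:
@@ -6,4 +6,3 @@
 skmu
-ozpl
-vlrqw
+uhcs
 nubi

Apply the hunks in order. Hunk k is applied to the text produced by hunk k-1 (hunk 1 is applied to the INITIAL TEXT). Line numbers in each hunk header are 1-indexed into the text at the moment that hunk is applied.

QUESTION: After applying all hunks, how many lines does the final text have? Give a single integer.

Hunk 1: at line 6 remove [vrp] add [bkype,vlrqw] -> 9 lines: tqrd xtpb udg ynqcw suncf eofv bkype vlrqw nubi
Hunk 2: at line 5 remove [eofv,bkype] add [skmu,ozpl] -> 9 lines: tqrd xtpb udg ynqcw suncf skmu ozpl vlrqw nubi
Hunk 3: at line 6 remove [ozpl,vlrqw] add [uhcs] -> 8 lines: tqrd xtpb udg ynqcw suncf skmu uhcs nubi
Final line count: 8

Answer: 8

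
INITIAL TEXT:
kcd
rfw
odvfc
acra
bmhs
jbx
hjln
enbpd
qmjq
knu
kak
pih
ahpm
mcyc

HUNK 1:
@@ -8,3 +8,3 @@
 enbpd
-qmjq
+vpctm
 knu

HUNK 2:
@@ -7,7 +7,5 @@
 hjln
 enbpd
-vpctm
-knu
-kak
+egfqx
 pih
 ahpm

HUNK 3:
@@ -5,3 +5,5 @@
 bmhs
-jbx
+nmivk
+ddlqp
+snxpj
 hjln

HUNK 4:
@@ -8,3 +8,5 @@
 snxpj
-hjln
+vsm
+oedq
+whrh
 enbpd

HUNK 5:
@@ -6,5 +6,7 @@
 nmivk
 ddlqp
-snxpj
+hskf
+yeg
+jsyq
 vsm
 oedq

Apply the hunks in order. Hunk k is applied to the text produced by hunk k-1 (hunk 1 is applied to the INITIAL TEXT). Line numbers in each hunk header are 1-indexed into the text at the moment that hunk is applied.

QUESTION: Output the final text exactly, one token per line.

Hunk 1: at line 8 remove [qmjq] add [vpctm] -> 14 lines: kcd rfw odvfc acra bmhs jbx hjln enbpd vpctm knu kak pih ahpm mcyc
Hunk 2: at line 7 remove [vpctm,knu,kak] add [egfqx] -> 12 lines: kcd rfw odvfc acra bmhs jbx hjln enbpd egfqx pih ahpm mcyc
Hunk 3: at line 5 remove [jbx] add [nmivk,ddlqp,snxpj] -> 14 lines: kcd rfw odvfc acra bmhs nmivk ddlqp snxpj hjln enbpd egfqx pih ahpm mcyc
Hunk 4: at line 8 remove [hjln] add [vsm,oedq,whrh] -> 16 lines: kcd rfw odvfc acra bmhs nmivk ddlqp snxpj vsm oedq whrh enbpd egfqx pih ahpm mcyc
Hunk 5: at line 6 remove [snxpj] add [hskf,yeg,jsyq] -> 18 lines: kcd rfw odvfc acra bmhs nmivk ddlqp hskf yeg jsyq vsm oedq whrh enbpd egfqx pih ahpm mcyc

Answer: kcd
rfw
odvfc
acra
bmhs
nmivk
ddlqp
hskf
yeg
jsyq
vsm
oedq
whrh
enbpd
egfqx
pih
ahpm
mcyc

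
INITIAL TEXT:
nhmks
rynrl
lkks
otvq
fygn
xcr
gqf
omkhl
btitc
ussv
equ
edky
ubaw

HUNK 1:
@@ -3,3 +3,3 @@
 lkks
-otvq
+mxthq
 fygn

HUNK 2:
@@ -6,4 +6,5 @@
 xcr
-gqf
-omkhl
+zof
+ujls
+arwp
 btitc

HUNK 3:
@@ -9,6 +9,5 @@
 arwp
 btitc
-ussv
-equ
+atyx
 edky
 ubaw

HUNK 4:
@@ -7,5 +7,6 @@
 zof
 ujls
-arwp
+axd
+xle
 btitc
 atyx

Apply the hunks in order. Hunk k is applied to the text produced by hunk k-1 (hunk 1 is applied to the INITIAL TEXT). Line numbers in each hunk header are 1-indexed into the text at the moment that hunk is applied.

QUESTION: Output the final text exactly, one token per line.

Hunk 1: at line 3 remove [otvq] add [mxthq] -> 13 lines: nhmks rynrl lkks mxthq fygn xcr gqf omkhl btitc ussv equ edky ubaw
Hunk 2: at line 6 remove [gqf,omkhl] add [zof,ujls,arwp] -> 14 lines: nhmks rynrl lkks mxthq fygn xcr zof ujls arwp btitc ussv equ edky ubaw
Hunk 3: at line 9 remove [ussv,equ] add [atyx] -> 13 lines: nhmks rynrl lkks mxthq fygn xcr zof ujls arwp btitc atyx edky ubaw
Hunk 4: at line 7 remove [arwp] add [axd,xle] -> 14 lines: nhmks rynrl lkks mxthq fygn xcr zof ujls axd xle btitc atyx edky ubaw

Answer: nhmks
rynrl
lkks
mxthq
fygn
xcr
zof
ujls
axd
xle
btitc
atyx
edky
ubaw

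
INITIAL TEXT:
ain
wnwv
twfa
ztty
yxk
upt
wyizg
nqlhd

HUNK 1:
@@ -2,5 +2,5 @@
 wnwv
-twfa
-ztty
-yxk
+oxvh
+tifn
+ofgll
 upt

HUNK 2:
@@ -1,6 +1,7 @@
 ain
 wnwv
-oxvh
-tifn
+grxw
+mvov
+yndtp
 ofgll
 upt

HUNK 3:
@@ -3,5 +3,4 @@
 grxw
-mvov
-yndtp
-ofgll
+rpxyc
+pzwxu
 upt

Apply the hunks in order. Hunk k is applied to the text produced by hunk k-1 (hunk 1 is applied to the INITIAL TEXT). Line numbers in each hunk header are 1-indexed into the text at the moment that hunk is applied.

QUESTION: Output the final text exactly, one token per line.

Hunk 1: at line 2 remove [twfa,ztty,yxk] add [oxvh,tifn,ofgll] -> 8 lines: ain wnwv oxvh tifn ofgll upt wyizg nqlhd
Hunk 2: at line 1 remove [oxvh,tifn] add [grxw,mvov,yndtp] -> 9 lines: ain wnwv grxw mvov yndtp ofgll upt wyizg nqlhd
Hunk 3: at line 3 remove [mvov,yndtp,ofgll] add [rpxyc,pzwxu] -> 8 lines: ain wnwv grxw rpxyc pzwxu upt wyizg nqlhd

Answer: ain
wnwv
grxw
rpxyc
pzwxu
upt
wyizg
nqlhd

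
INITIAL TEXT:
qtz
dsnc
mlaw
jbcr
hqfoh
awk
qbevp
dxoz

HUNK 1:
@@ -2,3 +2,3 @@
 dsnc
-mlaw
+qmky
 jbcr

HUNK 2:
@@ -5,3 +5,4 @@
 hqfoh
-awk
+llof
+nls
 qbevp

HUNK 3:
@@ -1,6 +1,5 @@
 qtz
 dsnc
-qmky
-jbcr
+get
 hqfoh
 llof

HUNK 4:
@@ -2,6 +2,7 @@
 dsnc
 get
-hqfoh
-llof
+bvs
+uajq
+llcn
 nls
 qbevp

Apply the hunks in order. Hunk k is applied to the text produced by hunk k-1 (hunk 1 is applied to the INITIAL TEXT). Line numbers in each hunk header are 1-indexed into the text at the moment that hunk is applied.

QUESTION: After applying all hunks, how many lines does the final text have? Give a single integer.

Hunk 1: at line 2 remove [mlaw] add [qmky] -> 8 lines: qtz dsnc qmky jbcr hqfoh awk qbevp dxoz
Hunk 2: at line 5 remove [awk] add [llof,nls] -> 9 lines: qtz dsnc qmky jbcr hqfoh llof nls qbevp dxoz
Hunk 3: at line 1 remove [qmky,jbcr] add [get] -> 8 lines: qtz dsnc get hqfoh llof nls qbevp dxoz
Hunk 4: at line 2 remove [hqfoh,llof] add [bvs,uajq,llcn] -> 9 lines: qtz dsnc get bvs uajq llcn nls qbevp dxoz
Final line count: 9

Answer: 9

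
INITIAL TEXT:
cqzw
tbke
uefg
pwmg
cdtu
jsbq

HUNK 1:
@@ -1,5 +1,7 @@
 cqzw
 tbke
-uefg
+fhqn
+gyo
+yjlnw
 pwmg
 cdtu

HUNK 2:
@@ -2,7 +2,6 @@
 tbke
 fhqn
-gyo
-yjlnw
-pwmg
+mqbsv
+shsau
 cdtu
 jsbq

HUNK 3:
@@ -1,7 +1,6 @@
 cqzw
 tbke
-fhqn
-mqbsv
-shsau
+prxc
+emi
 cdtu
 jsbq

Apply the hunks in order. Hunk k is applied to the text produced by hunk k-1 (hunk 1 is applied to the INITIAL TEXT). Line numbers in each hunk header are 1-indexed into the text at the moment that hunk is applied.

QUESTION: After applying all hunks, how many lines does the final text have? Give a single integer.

Hunk 1: at line 1 remove [uefg] add [fhqn,gyo,yjlnw] -> 8 lines: cqzw tbke fhqn gyo yjlnw pwmg cdtu jsbq
Hunk 2: at line 2 remove [gyo,yjlnw,pwmg] add [mqbsv,shsau] -> 7 lines: cqzw tbke fhqn mqbsv shsau cdtu jsbq
Hunk 3: at line 1 remove [fhqn,mqbsv,shsau] add [prxc,emi] -> 6 lines: cqzw tbke prxc emi cdtu jsbq
Final line count: 6

Answer: 6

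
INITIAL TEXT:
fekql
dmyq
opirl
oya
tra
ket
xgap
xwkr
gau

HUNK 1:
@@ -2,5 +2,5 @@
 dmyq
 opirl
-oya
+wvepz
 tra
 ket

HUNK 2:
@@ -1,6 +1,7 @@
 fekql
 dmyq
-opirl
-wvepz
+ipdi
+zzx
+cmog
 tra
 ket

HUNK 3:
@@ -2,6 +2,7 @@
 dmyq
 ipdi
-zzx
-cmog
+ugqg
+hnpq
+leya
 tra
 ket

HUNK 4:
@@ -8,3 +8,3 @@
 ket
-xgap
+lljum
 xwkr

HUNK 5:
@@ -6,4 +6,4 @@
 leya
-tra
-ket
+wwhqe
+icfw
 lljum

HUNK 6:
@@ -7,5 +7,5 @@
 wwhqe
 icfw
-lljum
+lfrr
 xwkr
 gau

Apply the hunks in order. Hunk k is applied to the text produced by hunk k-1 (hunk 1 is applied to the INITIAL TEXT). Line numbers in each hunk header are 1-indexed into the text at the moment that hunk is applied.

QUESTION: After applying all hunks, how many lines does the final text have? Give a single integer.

Hunk 1: at line 2 remove [oya] add [wvepz] -> 9 lines: fekql dmyq opirl wvepz tra ket xgap xwkr gau
Hunk 2: at line 1 remove [opirl,wvepz] add [ipdi,zzx,cmog] -> 10 lines: fekql dmyq ipdi zzx cmog tra ket xgap xwkr gau
Hunk 3: at line 2 remove [zzx,cmog] add [ugqg,hnpq,leya] -> 11 lines: fekql dmyq ipdi ugqg hnpq leya tra ket xgap xwkr gau
Hunk 4: at line 8 remove [xgap] add [lljum] -> 11 lines: fekql dmyq ipdi ugqg hnpq leya tra ket lljum xwkr gau
Hunk 5: at line 6 remove [tra,ket] add [wwhqe,icfw] -> 11 lines: fekql dmyq ipdi ugqg hnpq leya wwhqe icfw lljum xwkr gau
Hunk 6: at line 7 remove [lljum] add [lfrr] -> 11 lines: fekql dmyq ipdi ugqg hnpq leya wwhqe icfw lfrr xwkr gau
Final line count: 11

Answer: 11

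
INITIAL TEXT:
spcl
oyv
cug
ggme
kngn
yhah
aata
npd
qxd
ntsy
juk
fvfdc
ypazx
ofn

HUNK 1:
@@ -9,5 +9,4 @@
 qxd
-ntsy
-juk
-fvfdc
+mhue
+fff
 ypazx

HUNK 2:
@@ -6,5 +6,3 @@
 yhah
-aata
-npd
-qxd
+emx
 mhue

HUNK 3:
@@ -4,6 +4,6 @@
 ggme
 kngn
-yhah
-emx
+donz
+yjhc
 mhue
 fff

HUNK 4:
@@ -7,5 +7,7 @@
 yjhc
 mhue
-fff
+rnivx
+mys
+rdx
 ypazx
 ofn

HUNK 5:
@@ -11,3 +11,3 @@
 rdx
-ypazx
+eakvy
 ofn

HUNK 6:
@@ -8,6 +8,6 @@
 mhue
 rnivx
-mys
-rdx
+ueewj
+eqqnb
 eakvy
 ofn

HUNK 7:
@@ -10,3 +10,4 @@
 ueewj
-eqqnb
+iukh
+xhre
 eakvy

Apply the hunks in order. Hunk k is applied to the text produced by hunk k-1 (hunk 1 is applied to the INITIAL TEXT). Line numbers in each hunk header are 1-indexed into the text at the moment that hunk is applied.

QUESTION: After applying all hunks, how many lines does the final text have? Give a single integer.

Answer: 14

Derivation:
Hunk 1: at line 9 remove [ntsy,juk,fvfdc] add [mhue,fff] -> 13 lines: spcl oyv cug ggme kngn yhah aata npd qxd mhue fff ypazx ofn
Hunk 2: at line 6 remove [aata,npd,qxd] add [emx] -> 11 lines: spcl oyv cug ggme kngn yhah emx mhue fff ypazx ofn
Hunk 3: at line 4 remove [yhah,emx] add [donz,yjhc] -> 11 lines: spcl oyv cug ggme kngn donz yjhc mhue fff ypazx ofn
Hunk 4: at line 7 remove [fff] add [rnivx,mys,rdx] -> 13 lines: spcl oyv cug ggme kngn donz yjhc mhue rnivx mys rdx ypazx ofn
Hunk 5: at line 11 remove [ypazx] add [eakvy] -> 13 lines: spcl oyv cug ggme kngn donz yjhc mhue rnivx mys rdx eakvy ofn
Hunk 6: at line 8 remove [mys,rdx] add [ueewj,eqqnb] -> 13 lines: spcl oyv cug ggme kngn donz yjhc mhue rnivx ueewj eqqnb eakvy ofn
Hunk 7: at line 10 remove [eqqnb] add [iukh,xhre] -> 14 lines: spcl oyv cug ggme kngn donz yjhc mhue rnivx ueewj iukh xhre eakvy ofn
Final line count: 14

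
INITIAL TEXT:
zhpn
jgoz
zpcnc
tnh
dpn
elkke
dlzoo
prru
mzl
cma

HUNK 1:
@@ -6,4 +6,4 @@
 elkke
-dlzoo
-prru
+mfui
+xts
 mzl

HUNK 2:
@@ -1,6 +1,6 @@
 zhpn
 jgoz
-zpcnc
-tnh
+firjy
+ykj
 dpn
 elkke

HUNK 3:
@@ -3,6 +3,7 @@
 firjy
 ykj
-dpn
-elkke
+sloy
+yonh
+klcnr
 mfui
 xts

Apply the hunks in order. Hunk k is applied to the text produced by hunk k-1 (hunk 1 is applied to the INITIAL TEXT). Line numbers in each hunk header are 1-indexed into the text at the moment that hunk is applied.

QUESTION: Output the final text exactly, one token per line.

Answer: zhpn
jgoz
firjy
ykj
sloy
yonh
klcnr
mfui
xts
mzl
cma

Derivation:
Hunk 1: at line 6 remove [dlzoo,prru] add [mfui,xts] -> 10 lines: zhpn jgoz zpcnc tnh dpn elkke mfui xts mzl cma
Hunk 2: at line 1 remove [zpcnc,tnh] add [firjy,ykj] -> 10 lines: zhpn jgoz firjy ykj dpn elkke mfui xts mzl cma
Hunk 3: at line 3 remove [dpn,elkke] add [sloy,yonh,klcnr] -> 11 lines: zhpn jgoz firjy ykj sloy yonh klcnr mfui xts mzl cma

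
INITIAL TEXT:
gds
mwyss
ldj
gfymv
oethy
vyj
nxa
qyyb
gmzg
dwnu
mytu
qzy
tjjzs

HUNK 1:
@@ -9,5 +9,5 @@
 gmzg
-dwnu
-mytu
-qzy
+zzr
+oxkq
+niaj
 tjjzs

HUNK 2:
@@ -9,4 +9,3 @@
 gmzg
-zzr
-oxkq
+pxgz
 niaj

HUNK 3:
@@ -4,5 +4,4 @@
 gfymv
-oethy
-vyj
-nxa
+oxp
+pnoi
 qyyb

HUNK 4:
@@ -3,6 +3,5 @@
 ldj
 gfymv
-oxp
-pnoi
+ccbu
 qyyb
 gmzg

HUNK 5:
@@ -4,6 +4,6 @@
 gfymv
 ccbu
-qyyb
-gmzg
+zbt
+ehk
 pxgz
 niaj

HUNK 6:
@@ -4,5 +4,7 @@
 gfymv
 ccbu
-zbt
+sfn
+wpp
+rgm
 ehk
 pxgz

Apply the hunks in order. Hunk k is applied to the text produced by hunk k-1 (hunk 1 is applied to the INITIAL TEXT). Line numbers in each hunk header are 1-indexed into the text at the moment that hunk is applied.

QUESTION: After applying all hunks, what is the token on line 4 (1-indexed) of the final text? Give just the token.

Hunk 1: at line 9 remove [dwnu,mytu,qzy] add [zzr,oxkq,niaj] -> 13 lines: gds mwyss ldj gfymv oethy vyj nxa qyyb gmzg zzr oxkq niaj tjjzs
Hunk 2: at line 9 remove [zzr,oxkq] add [pxgz] -> 12 lines: gds mwyss ldj gfymv oethy vyj nxa qyyb gmzg pxgz niaj tjjzs
Hunk 3: at line 4 remove [oethy,vyj,nxa] add [oxp,pnoi] -> 11 lines: gds mwyss ldj gfymv oxp pnoi qyyb gmzg pxgz niaj tjjzs
Hunk 4: at line 3 remove [oxp,pnoi] add [ccbu] -> 10 lines: gds mwyss ldj gfymv ccbu qyyb gmzg pxgz niaj tjjzs
Hunk 5: at line 4 remove [qyyb,gmzg] add [zbt,ehk] -> 10 lines: gds mwyss ldj gfymv ccbu zbt ehk pxgz niaj tjjzs
Hunk 6: at line 4 remove [zbt] add [sfn,wpp,rgm] -> 12 lines: gds mwyss ldj gfymv ccbu sfn wpp rgm ehk pxgz niaj tjjzs
Final line 4: gfymv

Answer: gfymv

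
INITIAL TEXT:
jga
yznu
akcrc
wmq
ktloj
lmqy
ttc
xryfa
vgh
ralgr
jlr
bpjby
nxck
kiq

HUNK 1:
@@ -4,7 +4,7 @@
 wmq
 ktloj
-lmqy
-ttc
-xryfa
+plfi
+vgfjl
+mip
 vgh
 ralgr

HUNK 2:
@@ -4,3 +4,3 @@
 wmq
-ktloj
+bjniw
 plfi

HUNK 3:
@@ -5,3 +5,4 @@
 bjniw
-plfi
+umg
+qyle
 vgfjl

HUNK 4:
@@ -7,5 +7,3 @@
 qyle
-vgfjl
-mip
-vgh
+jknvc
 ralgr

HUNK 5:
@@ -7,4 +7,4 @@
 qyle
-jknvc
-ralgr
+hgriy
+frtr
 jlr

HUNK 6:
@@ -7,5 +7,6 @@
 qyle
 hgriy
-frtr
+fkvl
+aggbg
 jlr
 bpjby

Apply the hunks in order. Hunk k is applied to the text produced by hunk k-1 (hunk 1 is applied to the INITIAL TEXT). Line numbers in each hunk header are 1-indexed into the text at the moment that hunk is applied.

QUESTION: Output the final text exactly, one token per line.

Answer: jga
yznu
akcrc
wmq
bjniw
umg
qyle
hgriy
fkvl
aggbg
jlr
bpjby
nxck
kiq

Derivation:
Hunk 1: at line 4 remove [lmqy,ttc,xryfa] add [plfi,vgfjl,mip] -> 14 lines: jga yznu akcrc wmq ktloj plfi vgfjl mip vgh ralgr jlr bpjby nxck kiq
Hunk 2: at line 4 remove [ktloj] add [bjniw] -> 14 lines: jga yznu akcrc wmq bjniw plfi vgfjl mip vgh ralgr jlr bpjby nxck kiq
Hunk 3: at line 5 remove [plfi] add [umg,qyle] -> 15 lines: jga yznu akcrc wmq bjniw umg qyle vgfjl mip vgh ralgr jlr bpjby nxck kiq
Hunk 4: at line 7 remove [vgfjl,mip,vgh] add [jknvc] -> 13 lines: jga yznu akcrc wmq bjniw umg qyle jknvc ralgr jlr bpjby nxck kiq
Hunk 5: at line 7 remove [jknvc,ralgr] add [hgriy,frtr] -> 13 lines: jga yznu akcrc wmq bjniw umg qyle hgriy frtr jlr bpjby nxck kiq
Hunk 6: at line 7 remove [frtr] add [fkvl,aggbg] -> 14 lines: jga yznu akcrc wmq bjniw umg qyle hgriy fkvl aggbg jlr bpjby nxck kiq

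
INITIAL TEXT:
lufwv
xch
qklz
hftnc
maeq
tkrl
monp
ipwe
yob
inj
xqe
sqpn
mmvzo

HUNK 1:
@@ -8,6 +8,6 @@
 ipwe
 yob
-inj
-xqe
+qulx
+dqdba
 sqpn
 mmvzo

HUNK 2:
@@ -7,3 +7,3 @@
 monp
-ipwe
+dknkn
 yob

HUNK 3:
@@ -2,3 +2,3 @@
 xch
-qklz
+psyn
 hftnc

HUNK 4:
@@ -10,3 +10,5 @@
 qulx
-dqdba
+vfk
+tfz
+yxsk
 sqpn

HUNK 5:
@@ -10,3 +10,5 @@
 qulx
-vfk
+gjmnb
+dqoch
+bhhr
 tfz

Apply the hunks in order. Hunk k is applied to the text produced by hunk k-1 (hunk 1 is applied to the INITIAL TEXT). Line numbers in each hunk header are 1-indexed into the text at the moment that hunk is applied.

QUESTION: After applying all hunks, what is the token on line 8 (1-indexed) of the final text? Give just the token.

Hunk 1: at line 8 remove [inj,xqe] add [qulx,dqdba] -> 13 lines: lufwv xch qklz hftnc maeq tkrl monp ipwe yob qulx dqdba sqpn mmvzo
Hunk 2: at line 7 remove [ipwe] add [dknkn] -> 13 lines: lufwv xch qklz hftnc maeq tkrl monp dknkn yob qulx dqdba sqpn mmvzo
Hunk 3: at line 2 remove [qklz] add [psyn] -> 13 lines: lufwv xch psyn hftnc maeq tkrl monp dknkn yob qulx dqdba sqpn mmvzo
Hunk 4: at line 10 remove [dqdba] add [vfk,tfz,yxsk] -> 15 lines: lufwv xch psyn hftnc maeq tkrl monp dknkn yob qulx vfk tfz yxsk sqpn mmvzo
Hunk 5: at line 10 remove [vfk] add [gjmnb,dqoch,bhhr] -> 17 lines: lufwv xch psyn hftnc maeq tkrl monp dknkn yob qulx gjmnb dqoch bhhr tfz yxsk sqpn mmvzo
Final line 8: dknkn

Answer: dknkn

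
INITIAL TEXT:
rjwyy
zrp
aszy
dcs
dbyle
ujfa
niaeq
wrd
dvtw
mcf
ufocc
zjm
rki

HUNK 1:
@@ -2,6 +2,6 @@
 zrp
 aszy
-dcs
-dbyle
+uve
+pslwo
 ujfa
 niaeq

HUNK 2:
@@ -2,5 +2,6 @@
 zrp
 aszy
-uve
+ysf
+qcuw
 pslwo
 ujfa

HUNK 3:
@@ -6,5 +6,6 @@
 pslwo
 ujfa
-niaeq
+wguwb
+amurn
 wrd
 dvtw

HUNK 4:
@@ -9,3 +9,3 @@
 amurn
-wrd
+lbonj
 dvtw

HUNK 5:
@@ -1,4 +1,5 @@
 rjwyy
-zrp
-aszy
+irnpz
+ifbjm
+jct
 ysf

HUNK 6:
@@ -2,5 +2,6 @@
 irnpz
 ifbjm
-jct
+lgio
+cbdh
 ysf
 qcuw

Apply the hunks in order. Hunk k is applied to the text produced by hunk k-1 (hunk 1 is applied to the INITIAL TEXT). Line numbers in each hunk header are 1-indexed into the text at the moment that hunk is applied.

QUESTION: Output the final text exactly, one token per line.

Answer: rjwyy
irnpz
ifbjm
lgio
cbdh
ysf
qcuw
pslwo
ujfa
wguwb
amurn
lbonj
dvtw
mcf
ufocc
zjm
rki

Derivation:
Hunk 1: at line 2 remove [dcs,dbyle] add [uve,pslwo] -> 13 lines: rjwyy zrp aszy uve pslwo ujfa niaeq wrd dvtw mcf ufocc zjm rki
Hunk 2: at line 2 remove [uve] add [ysf,qcuw] -> 14 lines: rjwyy zrp aszy ysf qcuw pslwo ujfa niaeq wrd dvtw mcf ufocc zjm rki
Hunk 3: at line 6 remove [niaeq] add [wguwb,amurn] -> 15 lines: rjwyy zrp aszy ysf qcuw pslwo ujfa wguwb amurn wrd dvtw mcf ufocc zjm rki
Hunk 4: at line 9 remove [wrd] add [lbonj] -> 15 lines: rjwyy zrp aszy ysf qcuw pslwo ujfa wguwb amurn lbonj dvtw mcf ufocc zjm rki
Hunk 5: at line 1 remove [zrp,aszy] add [irnpz,ifbjm,jct] -> 16 lines: rjwyy irnpz ifbjm jct ysf qcuw pslwo ujfa wguwb amurn lbonj dvtw mcf ufocc zjm rki
Hunk 6: at line 2 remove [jct] add [lgio,cbdh] -> 17 lines: rjwyy irnpz ifbjm lgio cbdh ysf qcuw pslwo ujfa wguwb amurn lbonj dvtw mcf ufocc zjm rki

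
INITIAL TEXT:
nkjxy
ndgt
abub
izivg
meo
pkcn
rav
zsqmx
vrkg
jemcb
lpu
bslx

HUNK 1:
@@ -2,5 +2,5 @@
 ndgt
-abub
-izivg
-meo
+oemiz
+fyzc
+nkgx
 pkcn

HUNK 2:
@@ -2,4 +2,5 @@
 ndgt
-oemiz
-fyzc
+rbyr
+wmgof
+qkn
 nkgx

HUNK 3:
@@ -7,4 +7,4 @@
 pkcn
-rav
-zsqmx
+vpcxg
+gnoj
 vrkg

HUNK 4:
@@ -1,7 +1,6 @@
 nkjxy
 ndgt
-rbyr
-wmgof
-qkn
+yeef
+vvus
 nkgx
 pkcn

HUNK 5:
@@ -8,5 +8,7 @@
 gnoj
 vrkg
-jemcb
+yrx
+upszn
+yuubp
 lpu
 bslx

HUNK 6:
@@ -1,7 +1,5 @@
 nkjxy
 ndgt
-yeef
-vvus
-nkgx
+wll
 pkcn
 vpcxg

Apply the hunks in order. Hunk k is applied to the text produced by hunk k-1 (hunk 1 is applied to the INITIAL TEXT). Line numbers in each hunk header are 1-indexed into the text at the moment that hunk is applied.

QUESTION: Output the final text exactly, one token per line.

Answer: nkjxy
ndgt
wll
pkcn
vpcxg
gnoj
vrkg
yrx
upszn
yuubp
lpu
bslx

Derivation:
Hunk 1: at line 2 remove [abub,izivg,meo] add [oemiz,fyzc,nkgx] -> 12 lines: nkjxy ndgt oemiz fyzc nkgx pkcn rav zsqmx vrkg jemcb lpu bslx
Hunk 2: at line 2 remove [oemiz,fyzc] add [rbyr,wmgof,qkn] -> 13 lines: nkjxy ndgt rbyr wmgof qkn nkgx pkcn rav zsqmx vrkg jemcb lpu bslx
Hunk 3: at line 7 remove [rav,zsqmx] add [vpcxg,gnoj] -> 13 lines: nkjxy ndgt rbyr wmgof qkn nkgx pkcn vpcxg gnoj vrkg jemcb lpu bslx
Hunk 4: at line 1 remove [rbyr,wmgof,qkn] add [yeef,vvus] -> 12 lines: nkjxy ndgt yeef vvus nkgx pkcn vpcxg gnoj vrkg jemcb lpu bslx
Hunk 5: at line 8 remove [jemcb] add [yrx,upszn,yuubp] -> 14 lines: nkjxy ndgt yeef vvus nkgx pkcn vpcxg gnoj vrkg yrx upszn yuubp lpu bslx
Hunk 6: at line 1 remove [yeef,vvus,nkgx] add [wll] -> 12 lines: nkjxy ndgt wll pkcn vpcxg gnoj vrkg yrx upszn yuubp lpu bslx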